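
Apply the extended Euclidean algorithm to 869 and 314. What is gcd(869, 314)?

1

Apply Euclid's algorithm to 869 and 314:
869 = 2*314 + 241
314 = 1*241 + 73
241 = 3*73 + 22
73 = 3*22 + 7
22 = 3*7 + 1
7 = 7*1 + 0
gcd(869, 314) = 1.
Working backward:
1 = 22 − 3·7
1 = −3·73 + 10·22
1 = 10·241 − 33·73
1 = −33·314 + 43·241
1 = 43·869 − 119·314
So 1 = (43)·869 + (-119)·314.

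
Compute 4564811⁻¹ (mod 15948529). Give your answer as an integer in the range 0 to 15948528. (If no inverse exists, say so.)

Extended Euclidean algorithm:
15948529 = 3×4564811 + 2254096
4564811 = 2×2254096 + 56619
2254096 = 39×56619 + 45955
56619 = 1×45955 + 10664
45955 = 4×10664 + 3299
10664 = 3×3299 + 767
3299 = 4×767 + 231
767 = 3×231 + 74
231 = 3×74 + 9
74 = 8×9 + 2
9 = 4×2 + 1
2 = 2×1 + 0
Since gcd(4564811, 15948529) = 1, back-substitute to write 1 as a combination:
1 = 9 − 4·2
1 = −4·74 + 33·9
1 = 33·231 − 103·74
1 = −103·767 + 342·231
1 = 342·3299 − 1471·767
1 = −1471·10664 + 4755·3299
1 = 4755·45955 − 20491·10664
1 = −20491·56619 + 25246·45955
1 = 25246·2254096 − 1005085·56619
1 = −1005085·4564811 + 2035416·2254096
1 = 2035416·15948529 − 7111333·4564811
Thus 4564811·(-7111333) ≡ 1 (mod 15948529); reducing, -7111333 mod 15948529 = 8837196.

8837196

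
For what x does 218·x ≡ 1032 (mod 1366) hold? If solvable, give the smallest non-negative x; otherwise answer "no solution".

First find gcd(218, 1366):
1366 = 6*218 + 58
218 = 3*58 + 44
58 = 1*44 + 14
44 = 3*14 + 2
14 = 7*2 + 0
gcd = 2 and 2 | 1032, so solutions exist. Divide through by 2: 109x ≡ 516 (mod 683).
Now find 109⁻¹ mod 683:
683 = 6*109 + 29
109 = 3*29 + 22
29 = 1*22 + 7
22 = 3*7 + 1
7 = 7*1 + 0
Back-substitute:
1 = 22 − 3·7
1 = −3·29 + 4·22
1 = 4·109 − 15·29
1 = −15·683 + 94·109
So 109⁻¹ ≡ 94 (mod 683).
Then x ≡ 94·516 ≡ 11 (mod 683); the smallest non-negative solution is x = 11.

11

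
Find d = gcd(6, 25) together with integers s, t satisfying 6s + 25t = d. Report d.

Repeated division:
25 = 4×6 + 1
6 = 6×1 + 0
gcd(6, 25) = 1.
Express as a combination:
1 = 25 − 4·6
So 1 = (1)·25 + (-4)·6.

1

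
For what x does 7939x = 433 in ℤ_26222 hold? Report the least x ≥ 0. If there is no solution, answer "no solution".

839

First find gcd(7939, 26222):
26222 = 3×7939 + 2405
7939 = 3×2405 + 724
2405 = 3×724 + 233
724 = 3×233 + 25
233 = 9×25 + 8
25 = 3×8 + 1
8 = 8×1 + 0
gcd = 1, so a unique solution mod 26222 exists.
Back-substitute for the Bézout coefficients:
1 = 25 − 3·8
1 = −3·233 + 28·25
1 = 28·724 − 87·233
1 = −87·2405 + 289·724
1 = 289·7939 − 954·2405
1 = −954·26222 + 3151·7939
So 7939·(3151) ≡ 1 (mod 26222), giving 7939⁻¹ ≡ 3151.
x ≡ 7939⁻¹·433 ≡ 3151·433 ≡ 839 (mod 26222).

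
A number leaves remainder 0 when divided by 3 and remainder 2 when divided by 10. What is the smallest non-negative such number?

Write x = 0 + 3·k. Then 3·k ≡ 2 − 0 ≡ 2 (mod 10).
Need 3⁻¹ mod 10. Extended Euclid on (10, 3):
10 = 3×3 + 1
3 = 3×1 + 0
Back-substitute:
1 = 10 − 3·3
3⁻¹ ≡ 7 (mod 10), so k ≡ 7·2 ≡ 4 (mod 10).
x = 0 + 3·4 = 12.

12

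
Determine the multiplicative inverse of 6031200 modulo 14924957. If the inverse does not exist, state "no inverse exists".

2122503

Extended Euclidean algorithm:
14924957 = 2·6031200 + 2862557
6031200 = 2·2862557 + 306086
2862557 = 9·306086 + 107783
306086 = 2·107783 + 90520
107783 = 1·90520 + 17263
90520 = 5·17263 + 4205
17263 = 4·4205 + 443
4205 = 9·443 + 218
443 = 2·218 + 7
218 = 31·7 + 1
7 = 7·1 + 0
gcd = 1, so the inverse exists. Back-substitute:
1 = 218 − 31·7
1 = −31·443 + 63·218
1 = 63·4205 − 598·443
1 = −598·17263 + 2455·4205
1 = 2455·90520 − 12873·17263
1 = −12873·107783 + 15328·90520
1 = 15328·306086 − 43529·107783
1 = −43529·2862557 + 407089·306086
1 = 407089·6031200 − 857707·2862557
1 = −857707·14924957 + 2122503·6031200
So 6031200·2122503 ≡ 1 (mod 14924957).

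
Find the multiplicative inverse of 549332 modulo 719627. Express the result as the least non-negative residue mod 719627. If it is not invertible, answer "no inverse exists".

Extended Euclidean algorithm:
719627 = 1×549332 + 170295
549332 = 3×170295 + 38447
170295 = 4×38447 + 16507
38447 = 2×16507 + 5433
16507 = 3×5433 + 208
5433 = 26×208 + 25
208 = 8×25 + 8
25 = 3×8 + 1
8 = 8×1 + 0
gcd = 1, so the inverse exists. Back-substitute:
1 = 25 − 3·8
1 = −3·208 + 25·25
1 = 25·5433 − 653·208
1 = −653·16507 + 1984·5433
1 = 1984·38447 − 4621·16507
1 = −4621·170295 + 20468·38447
1 = 20468·549332 − 66025·170295
1 = −66025·719627 + 86493·549332
So 549332·86493 ≡ 1 (mod 719627).

86493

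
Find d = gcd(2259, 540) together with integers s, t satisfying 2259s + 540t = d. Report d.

Repeated division:
2259 = 4·540 + 99
540 = 5·99 + 45
99 = 2·45 + 9
45 = 5·9 + 0
gcd(2259, 540) = 9.
Back-substituting:
9 = 99 − 2·45
9 = −2·540 + 11·99
9 = 11·2259 − 46·540
So 9 = (11)·2259 + (-46)·540.

9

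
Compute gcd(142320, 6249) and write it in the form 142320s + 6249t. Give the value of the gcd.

Repeated division:
142320 = 22·6249 + 4842
6249 = 1·4842 + 1407
4842 = 3·1407 + 621
1407 = 2·621 + 165
621 = 3·165 + 126
165 = 1·126 + 39
126 = 3·39 + 9
39 = 4·9 + 3
9 = 3·3 + 0
gcd(142320, 6249) = 3.
Express as a combination:
3 = 39 − 4·9
3 = −4·126 + 13·39
3 = 13·165 − 17·126
3 = −17·621 + 64·165
3 = 64·1407 − 145·621
3 = −145·4842 + 499·1407
3 = 499·6249 − 644·4842
3 = −644·142320 + 14667·6249
So 3 = (-644)·142320 + (14667)·6249.

3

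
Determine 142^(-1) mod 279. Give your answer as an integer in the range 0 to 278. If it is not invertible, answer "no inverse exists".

112

Apply the Euclidean algorithm to 279 and 142:
279 = 1*142 + 137
142 = 1*137 + 5
137 = 27*5 + 2
5 = 2*2 + 1
2 = 2*1 + 0
Since gcd(142, 279) = 1, back-substitute to write 1 as a combination:
1 = 5 − 2·2
1 = −2·137 + 55·5
1 = 55·142 − 57·137
1 = −57·279 + 112·142
So 142·112 ≡ 1 (mod 279).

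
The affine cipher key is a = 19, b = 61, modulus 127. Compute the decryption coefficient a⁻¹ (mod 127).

107

Apply the Euclidean algorithm to 127 and 19:
127 = 6*19 + 13
19 = 1*13 + 6
13 = 2*6 + 1
6 = 6*1 + 0
The gcd is 1. Working backward:
1 = 13 − 2·6
1 = −2·19 + 3·13
1 = 3·127 − 20·19
Thus 19·(-20) ≡ 1 (mod 127); reducing, -20 mod 127 = 107.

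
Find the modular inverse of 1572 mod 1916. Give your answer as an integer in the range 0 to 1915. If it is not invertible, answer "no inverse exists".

Compute gcd(1572, 1916):
1916 = 1·1572 + 344
1572 = 4·344 + 196
344 = 1·196 + 148
196 = 1·148 + 48
148 = 3·48 + 4
48 = 12·4 + 0
gcd(1572, 1916) = 4 ≠ 1, so 1572 has no multiplicative inverse modulo 1916.

no inverse exists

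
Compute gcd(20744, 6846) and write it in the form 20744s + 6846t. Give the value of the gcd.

2

Euclidean algorithm:
20744 = 3*6846 + 206
6846 = 33*206 + 48
206 = 4*48 + 14
48 = 3*14 + 6
14 = 2*6 + 2
6 = 3*2 + 0
gcd(20744, 6846) = 2.
Express as a combination:
2 = 14 − 2·6
2 = −2·48 + 7·14
2 = 7·206 − 30·48
2 = −30·6846 + 997·206
2 = 997·20744 − 3021·6846
So 2 = (997)·20744 + (-3021)·6846.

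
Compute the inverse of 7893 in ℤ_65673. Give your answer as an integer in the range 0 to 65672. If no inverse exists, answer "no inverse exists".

no inverse exists

Compute gcd(7893, 65673):
65673 = 8*7893 + 2529
7893 = 3*2529 + 306
2529 = 8*306 + 81
306 = 3*81 + 63
81 = 1*63 + 18
63 = 3*18 + 9
18 = 2*9 + 0
gcd(7893, 65673) = 9 ≠ 1, so 7893 has no multiplicative inverse modulo 65673.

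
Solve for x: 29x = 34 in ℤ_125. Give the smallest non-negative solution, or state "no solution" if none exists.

96

First find gcd(29, 125):
125 = 4×29 + 9
29 = 3×9 + 2
9 = 4×2 + 1
2 = 2×1 + 0
gcd = 1, so a unique solution mod 125 exists.
Back-substitute for the Bézout coefficients:
1 = 9 − 4·2
1 = −4·29 + 13·9
1 = 13·125 − 56·29
So 29·(-56) ≡ 1 (mod 125), giving 29⁻¹ ≡ 69.
x ≡ 29⁻¹·34 ≡ 69·34 ≡ 96 (mod 125).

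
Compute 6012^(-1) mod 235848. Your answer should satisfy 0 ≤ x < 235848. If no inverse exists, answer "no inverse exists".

no inverse exists

Compute gcd(6012, 235848):
235848 = 39*6012 + 1380
6012 = 4*1380 + 492
1380 = 2*492 + 396
492 = 1*396 + 96
396 = 4*96 + 12
96 = 8*12 + 0
The gcd is 12, not 1, hence no inverse exists.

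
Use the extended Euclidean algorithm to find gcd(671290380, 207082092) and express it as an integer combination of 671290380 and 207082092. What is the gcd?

Euclidean algorithm:
671290380 = 3×207082092 + 50044104
207082092 = 4×50044104 + 6905676
50044104 = 7×6905676 + 1704372
6905676 = 4×1704372 + 88188
1704372 = 19×88188 + 28800
88188 = 3×28800 + 1788
28800 = 16×1788 + 192
1788 = 9×192 + 60
192 = 3×60 + 12
60 = 5×12 + 0
gcd(671290380, 207082092) = 12.
Back-substituting:
12 = 192 − 3·60
12 = −3·1788 + 28·192
12 = 28·28800 − 451·1788
12 = −451·88188 + 1381·28800
12 = 1381·1704372 − 26690·88188
12 = −26690·6905676 + 108141·1704372
12 = 108141·50044104 − 783677·6905676
12 = −783677·207082092 + 3242849·50044104
12 = 3242849·671290380 − 10512224·207082092
So 12 = (3242849)·671290380 + (-10512224)·207082092.

12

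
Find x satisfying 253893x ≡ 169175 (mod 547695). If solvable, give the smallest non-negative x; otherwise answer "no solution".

no solution

gcd(253893, 547695):
547695 = 2*253893 + 39909
253893 = 6*39909 + 14439
39909 = 2*14439 + 11031
14439 = 1*11031 + 3408
11031 = 3*3408 + 807
3408 = 4*807 + 180
807 = 4*180 + 87
180 = 2*87 + 6
87 = 14*6 + 3
6 = 2*3 + 0
gcd = 3, but 3 ∤ 169175, so the congruence has no solution.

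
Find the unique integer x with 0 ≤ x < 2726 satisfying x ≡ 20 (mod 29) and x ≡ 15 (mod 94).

861

Write x = 20 + 29·k. Then 29·k ≡ 15 − 20 ≡ 89 (mod 94).
Need 29⁻¹ mod 94. Extended Euclid on (94, 29):
94 = 3·29 + 7
29 = 4·7 + 1
7 = 7·1 + 0
Back-substitute:
1 = 29 − 4·7
1 = −4·94 + 13·29
29⁻¹ ≡ 13 (mod 94), so k ≡ 13·89 ≡ 29 (mod 94).
x = 20 + 29·29 = 861.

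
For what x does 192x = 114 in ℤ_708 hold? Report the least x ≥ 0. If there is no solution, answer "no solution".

gcd(192, 708):
708 = 3·192 + 132
192 = 1·132 + 60
132 = 2·60 + 12
60 = 5·12 + 0
gcd = 12, but 12 ∤ 114, so the congruence has no solution.

no solution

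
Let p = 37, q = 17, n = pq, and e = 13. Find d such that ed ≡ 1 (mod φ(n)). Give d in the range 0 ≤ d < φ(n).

133

φ(n) = (p−1)(q−1) = 36·16 = 576.
Need d with 13·d ≡ 1 (mod 576). Apply the extended Euclidean algorithm:
576 = 44*13 + 4
13 = 3*4 + 1
4 = 4*1 + 0
Back-substitute:
1 = 13 − 3·4
1 = −3·576 + 133·13
So 13·133 ≡ 1 (mod 576), hence d = 133.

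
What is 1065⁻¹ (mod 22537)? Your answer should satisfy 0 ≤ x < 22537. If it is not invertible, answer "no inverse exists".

Apply the Euclidean algorithm to 22537 and 1065:
22537 = 21·1065 + 172
1065 = 6·172 + 33
172 = 5·33 + 7
33 = 4·7 + 5
7 = 1·5 + 2
5 = 2·2 + 1
2 = 2·1 + 0
Since gcd(1065, 22537) = 1, back-substitute to write 1 as a combination:
1 = 5 − 2·2
1 = −2·7 + 3·5
1 = 3·33 − 14·7
1 = −14·172 + 73·33
1 = 73·1065 − 452·172
1 = −452·22537 + 9565·1065
So 1065·9565 ≡ 1 (mod 22537).

9565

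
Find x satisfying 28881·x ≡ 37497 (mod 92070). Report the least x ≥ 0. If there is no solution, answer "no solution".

gcd(28881, 92070):
92070 = 3*28881 + 5427
28881 = 5*5427 + 1746
5427 = 3*1746 + 189
1746 = 9*189 + 45
189 = 4*45 + 9
45 = 5*9 + 0
gcd = 9, but 9 ∤ 37497, so the congruence has no solution.

no solution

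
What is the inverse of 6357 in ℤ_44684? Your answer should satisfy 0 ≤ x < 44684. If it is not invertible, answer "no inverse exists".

Extended Euclidean algorithm:
44684 = 7*6357 + 185
6357 = 34*185 + 67
185 = 2*67 + 51
67 = 1*51 + 16
51 = 3*16 + 3
16 = 5*3 + 1
3 = 3*1 + 0
Since gcd(6357, 44684) = 1, back-substitute to write 1 as a combination:
1 = 16 − 5·3
1 = −5·51 + 16·16
1 = 16·67 − 21·51
1 = −21·185 + 58·67
1 = 58·6357 − 1993·185
1 = −1993·44684 + 14009·6357
So 6357·14009 ≡ 1 (mod 44684).

14009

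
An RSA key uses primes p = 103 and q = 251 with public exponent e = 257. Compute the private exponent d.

φ(n) = (p−1)(q−1) = 102·250 = 25500.
Need d with 257·d ≡ 1 (mod 25500). Apply the extended Euclidean algorithm:
25500 = 99×257 + 57
257 = 4×57 + 29
57 = 1×29 + 28
29 = 1×28 + 1
28 = 28×1 + 0
Back-substitute:
1 = 29 − 28
1 = −57 + 2·29
1 = 2·257 − 9·57
1 = −9·25500 + 893·257
So 257·893 ≡ 1 (mod 25500), hence d = 893.

893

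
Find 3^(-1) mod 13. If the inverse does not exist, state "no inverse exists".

Apply the Euclidean algorithm to 13 and 3:
13 = 4·3 + 1
3 = 3·1 + 0
The gcd is 1. Working backward:
1 = 13 − 4·3
Thus 3·(-4) ≡ 1 (mod 13); reducing, -4 mod 13 = 9.

9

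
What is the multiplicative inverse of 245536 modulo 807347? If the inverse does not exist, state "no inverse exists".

620915

Run Euclid on (807347, 245536):
807347 = 3·245536 + 70739
245536 = 3·70739 + 33319
70739 = 2·33319 + 4101
33319 = 8·4101 + 511
4101 = 8·511 + 13
511 = 39·13 + 4
13 = 3·4 + 1
4 = 4·1 + 0
Since gcd(245536, 807347) = 1, back-substitute to write 1 as a combination:
1 = 13 − 3·4
1 = −3·511 + 118·13
1 = 118·4101 − 947·511
1 = −947·33319 + 7694·4101
1 = 7694·70739 − 16335·33319
1 = −16335·245536 + 56699·70739
1 = 56699·807347 − 186432·245536
So 245536·(-186432) ≡ 1 (mod 807347), and -186432 ≡ 620915 (mod 807347).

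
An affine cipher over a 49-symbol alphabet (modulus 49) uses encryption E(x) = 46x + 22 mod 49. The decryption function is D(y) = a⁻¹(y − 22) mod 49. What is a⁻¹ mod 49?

16

gcd(49, 46) by repeated division:
49 = 1×46 + 3
46 = 15×3 + 1
3 = 3×1 + 0
The gcd is 1. Working backward:
1 = 46 − 15·3
1 = −15·49 + 16·46
So 46·16 ≡ 1 (mod 49).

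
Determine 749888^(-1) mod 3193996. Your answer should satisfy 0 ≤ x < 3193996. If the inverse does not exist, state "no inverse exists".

no inverse exists

Compute gcd(749888, 3193996):
3193996 = 4·749888 + 194444
749888 = 3·194444 + 166556
194444 = 1·166556 + 27888
166556 = 5·27888 + 27116
27888 = 1·27116 + 772
27116 = 35·772 + 96
772 = 8·96 + 4
96 = 24·4 + 0
The gcd is 4, not 1, hence no inverse exists.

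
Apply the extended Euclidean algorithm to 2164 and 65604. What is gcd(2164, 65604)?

Repeated division:
65604 = 30×2164 + 684
2164 = 3×684 + 112
684 = 6×112 + 12
112 = 9×12 + 4
12 = 3×4 + 0
gcd(2164, 65604) = 4.
Express as a combination:
4 = 112 − 9·12
4 = −9·684 + 55·112
4 = 55·2164 − 174·684
4 = −174·65604 + 5275·2164
So 4 = (-174)·65604 + (5275)·2164.

4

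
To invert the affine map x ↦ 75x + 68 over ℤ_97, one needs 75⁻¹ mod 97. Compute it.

Run Euclid on (97, 75):
97 = 1*75 + 22
75 = 3*22 + 9
22 = 2*9 + 4
9 = 2*4 + 1
4 = 4*1 + 0
gcd = 1, so the inverse exists. Back-substitute:
1 = 9 − 2·4
1 = −2·22 + 5·9
1 = 5·75 − 17·22
1 = −17·97 + 22·75
So 75·22 ≡ 1 (mod 97).

22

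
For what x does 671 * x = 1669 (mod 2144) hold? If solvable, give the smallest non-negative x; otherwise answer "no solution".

731

First find gcd(671, 2144):
2144 = 3×671 + 131
671 = 5×131 + 16
131 = 8×16 + 3
16 = 5×3 + 1
3 = 3×1 + 0
gcd = 1, so a unique solution mod 2144 exists.
Back-substitute for the Bézout coefficients:
1 = 16 − 5·3
1 = −5·131 + 41·16
1 = 41·671 − 210·131
1 = −210·2144 + 671·671
So 671·(671) ≡ 1 (mod 2144), giving 671⁻¹ ≡ 671.
x ≡ 671⁻¹·1669 ≡ 671·1669 ≡ 731 (mod 2144).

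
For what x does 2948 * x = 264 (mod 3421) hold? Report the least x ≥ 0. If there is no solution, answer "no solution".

First find gcd(2948, 3421):
3421 = 1·2948 + 473
2948 = 6·473 + 110
473 = 4·110 + 33
110 = 3·33 + 11
33 = 3·11 + 0
gcd = 11 and 11 | 264, so solutions exist. Divide through by 11: 268x ≡ 24 (mod 311).
Now find 268⁻¹ mod 311:
311 = 1·268 + 43
268 = 6·43 + 10
43 = 4·10 + 3
10 = 3·3 + 1
3 = 3·1 + 0
Back-substitute:
1 = 10 − 3·3
1 = −3·43 + 13·10
1 = 13·268 − 81·43
1 = −81·311 + 94·268
So 268⁻¹ ≡ 94 (mod 311).
Then x ≡ 94·24 ≡ 79 (mod 311); the smallest non-negative solution is x = 79.

79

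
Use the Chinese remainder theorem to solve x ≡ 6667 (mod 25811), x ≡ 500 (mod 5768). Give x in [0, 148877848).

91971260

Write x = 6667 + 25811·k. Then 25811·k ≡ 500 − 6667 ≡ 5369 (mod 5768).
Need 25811⁻¹ mod 5768. Extended Euclid on (5768, 2739):
5768 = 2*2739 + 290
2739 = 9*290 + 129
290 = 2*129 + 32
129 = 4*32 + 1
32 = 32*1 + 0
Back-substitute:
1 = 129 − 4·32
1 = −4·290 + 9·129
1 = 9·2739 − 85·290
1 = −85·5768 + 179·2739
25811⁻¹ ≡ 179 (mod 5768), so k ≡ 179·5369 ≡ 3563 (mod 5768).
x = 6667 + 25811·3563 = 91971260.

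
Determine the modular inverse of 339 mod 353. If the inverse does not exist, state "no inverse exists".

126

Run Euclid on (353, 339):
353 = 1×339 + 14
339 = 24×14 + 3
14 = 4×3 + 2
3 = 1×2 + 1
2 = 2×1 + 0
The gcd is 1. Working backward:
1 = 3 − 2
1 = −14 + 5·3
1 = 5·339 − 121·14
1 = −121·353 + 126·339
So 339·126 ≡ 1 (mod 353).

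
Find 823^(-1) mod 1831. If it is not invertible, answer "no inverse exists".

1059

gcd(1831, 823) by repeated division:
1831 = 2×823 + 185
823 = 4×185 + 83
185 = 2×83 + 19
83 = 4×19 + 7
19 = 2×7 + 5
7 = 1×5 + 2
5 = 2×2 + 1
2 = 2×1 + 0
The gcd is 1. Working backward:
1 = 5 − 2·2
1 = −2·7 + 3·5
1 = 3·19 − 8·7
1 = −8·83 + 35·19
1 = 35·185 − 78·83
1 = −78·823 + 347·185
1 = 347·1831 − 772·823
Hence 823⁻¹ ≡ -772 ≡ 1059 (mod 1831).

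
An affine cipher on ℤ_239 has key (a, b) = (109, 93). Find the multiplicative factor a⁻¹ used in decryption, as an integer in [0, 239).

182

Apply the Euclidean algorithm to 239 and 109:
239 = 2*109 + 21
109 = 5*21 + 4
21 = 5*4 + 1
4 = 4*1 + 0
Since gcd(109, 239) = 1, back-substitute to write 1 as a combination:
1 = 21 − 5·4
1 = −5·109 + 26·21
1 = 26·239 − 57·109
Thus 109·(-57) ≡ 1 (mod 239); reducing, -57 mod 239 = 182.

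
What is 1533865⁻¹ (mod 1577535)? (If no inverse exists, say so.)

no inverse exists

Compute gcd(1533865, 1577535):
1577535 = 1·1533865 + 43670
1533865 = 35·43670 + 5415
43670 = 8·5415 + 350
5415 = 15·350 + 165
350 = 2·165 + 20
165 = 8·20 + 5
20 = 4·5 + 0
gcd(1533865, 1577535) = 5 ≠ 1, so 1533865 has no multiplicative inverse modulo 1577535.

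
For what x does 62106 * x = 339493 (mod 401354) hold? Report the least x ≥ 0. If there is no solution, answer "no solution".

no solution

gcd(62106, 401354):
401354 = 6·62106 + 28718
62106 = 2·28718 + 4670
28718 = 6·4670 + 698
4670 = 6·698 + 482
698 = 1·482 + 216
482 = 2·216 + 50
216 = 4·50 + 16
50 = 3·16 + 2
16 = 8·2 + 0
gcd = 2, but 2 ∤ 339493, so the congruence has no solution.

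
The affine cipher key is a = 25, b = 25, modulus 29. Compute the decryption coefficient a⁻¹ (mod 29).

Run Euclid on (29, 25):
29 = 1·25 + 4
25 = 6·4 + 1
4 = 4·1 + 0
The gcd is 1. Working backward:
1 = 25 − 6·4
1 = −6·29 + 7·25
So 25·7 ≡ 1 (mod 29).

7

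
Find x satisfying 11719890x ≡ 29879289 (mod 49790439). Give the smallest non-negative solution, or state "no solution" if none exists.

First find gcd(11719890, 49790439):
49790439 = 4*11719890 + 2910879
11719890 = 4*2910879 + 76374
2910879 = 38*76374 + 8667
76374 = 8*8667 + 7038
8667 = 1*7038 + 1629
7038 = 4*1629 + 522
1629 = 3*522 + 63
522 = 8*63 + 18
63 = 3*18 + 9
18 = 2*9 + 0
gcd = 9 and 9 | 29879289, so solutions exist. Divide through by 9: 1302210x ≡ 3319921 (mod 5532271).
Now find 1302210⁻¹ mod 5532271:
5532271 = 4*1302210 + 323431
1302210 = 4*323431 + 8486
323431 = 38*8486 + 963
8486 = 8*963 + 782
963 = 1*782 + 181
782 = 4*181 + 58
181 = 3*58 + 7
58 = 8*7 + 2
7 = 3*2 + 1
2 = 2*1 + 0
Back-substitute:
1 = 7 − 3·2
1 = −3·58 + 25·7
1 = 25·181 − 78·58
1 = −78·782 + 337·181
1 = 337·963 − 415·782
1 = −415·8486 + 3657·963
1 = 3657·323431 − 139381·8486
1 = −139381·1302210 + 561181·323431
1 = 561181·5532271 − 2384105·1302210
So 1302210·(-2384105) ≡ 1 (mod 5532271), i.e. 1302210⁻¹ ≡ 3148166.
Then x ≡ 3148166·3319921 ≡ 1993079 (mod 5532271); the smallest non-negative solution is x = 1993079.

1993079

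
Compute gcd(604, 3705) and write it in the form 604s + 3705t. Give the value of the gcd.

1

Euclidean algorithm:
3705 = 6×604 + 81
604 = 7×81 + 37
81 = 2×37 + 7
37 = 5×7 + 2
7 = 3×2 + 1
2 = 2×1 + 0
gcd(604, 3705) = 1.
Back-substituting:
1 = 7 − 3·2
1 = −3·37 + 16·7
1 = 16·81 − 35·37
1 = −35·604 + 261·81
1 = 261·3705 − 1601·604
So 1 = (261)·3705 + (-1601)·604.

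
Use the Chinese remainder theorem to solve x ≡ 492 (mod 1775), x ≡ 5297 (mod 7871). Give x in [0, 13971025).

Write x = 492 + 1775·k. Then 1775·k ≡ 5297 − 492 ≡ 4805 (mod 7871).
Need 1775⁻¹ mod 7871. Extended Euclid on (7871, 1775):
7871 = 4·1775 + 771
1775 = 2·771 + 233
771 = 3·233 + 72
233 = 3·72 + 17
72 = 4·17 + 4
17 = 4·4 + 1
4 = 4·1 + 0
Back-substitute:
1 = 17 − 4·4
1 = −4·72 + 17·17
1 = 17·233 − 55·72
1 = −55·771 + 182·233
1 = 182·1775 − 419·771
1 = −419·7871 + 1858·1775
1775⁻¹ ≡ 1858 (mod 7871), so k ≡ 1858·4805 ≡ 1976 (mod 7871).
x = 492 + 1775·1976 = 3507892.

3507892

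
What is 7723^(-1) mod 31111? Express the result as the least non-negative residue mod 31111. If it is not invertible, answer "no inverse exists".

4830

Run Euclid on (31111, 7723):
31111 = 4×7723 + 219
7723 = 35×219 + 58
219 = 3×58 + 45
58 = 1×45 + 13
45 = 3×13 + 6
13 = 2×6 + 1
6 = 6×1 + 0
Since gcd(7723, 31111) = 1, back-substitute to write 1 as a combination:
1 = 13 − 2·6
1 = −2·45 + 7·13
1 = 7·58 − 9·45
1 = −9·219 + 34·58
1 = 34·7723 − 1199·219
1 = −1199·31111 + 4830·7723
So 7723·4830 ≡ 1 (mod 31111).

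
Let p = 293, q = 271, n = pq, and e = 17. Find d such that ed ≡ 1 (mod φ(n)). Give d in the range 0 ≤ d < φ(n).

φ(n) = (p−1)(q−1) = 292·270 = 78840.
Need d with 17·d ≡ 1 (mod 78840). Apply the extended Euclidean algorithm:
78840 = 4637×17 + 11
17 = 1×11 + 6
11 = 1×6 + 5
6 = 1×5 + 1
5 = 5×1 + 0
Back-substitute:
1 = 6 − 5
1 = −11 + 2·6
1 = 2·17 − 3·11
1 = −3·78840 + 13913·17
So 17·13913 ≡ 1 (mod 78840), hence d = 13913.

13913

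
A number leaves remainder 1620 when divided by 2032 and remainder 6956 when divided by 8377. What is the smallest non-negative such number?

15755716

Write x = 1620 + 2032·k. Then 2032·k ≡ 6956 − 1620 ≡ 5336 (mod 8377).
Need 2032⁻¹ mod 8377. Extended Euclid on (8377, 2032):
8377 = 4*2032 + 249
2032 = 8*249 + 40
249 = 6*40 + 9
40 = 4*9 + 4
9 = 2*4 + 1
4 = 4*1 + 0
Back-substitute:
1 = 9 − 2·4
1 = −2·40 + 9·9
1 = 9·249 − 56·40
1 = −56·2032 + 457·249
1 = 457·8377 − 1884·2032
2032⁻¹ ≡ 6493 (mod 8377), so k ≡ 6493·5336 ≡ 7753 (mod 8377).
x = 1620 + 2032·7753 = 15755716.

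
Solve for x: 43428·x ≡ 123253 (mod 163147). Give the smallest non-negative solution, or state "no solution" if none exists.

117006

First find gcd(43428, 163147):
163147 = 3·43428 + 32863
43428 = 1·32863 + 10565
32863 = 3·10565 + 1168
10565 = 9·1168 + 53
1168 = 22·53 + 2
53 = 26·2 + 1
2 = 2·1 + 0
gcd = 1, so a unique solution mod 163147 exists.
Back-substitute for the Bézout coefficients:
1 = 53 − 26·2
1 = −26·1168 + 573·53
1 = 573·10565 − 5183·1168
1 = −5183·32863 + 16122·10565
1 = 16122·43428 − 21305·32863
1 = −21305·163147 + 80037·43428
So 43428·(80037) ≡ 1 (mod 163147), giving 43428⁻¹ ≡ 80037.
x ≡ 43428⁻¹·123253 ≡ 80037·123253 ≡ 117006 (mod 163147).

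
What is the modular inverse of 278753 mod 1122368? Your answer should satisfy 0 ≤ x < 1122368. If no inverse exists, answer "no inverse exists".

863137

Run Euclid on (1122368, 278753):
1122368 = 4×278753 + 7356
278753 = 37×7356 + 6581
7356 = 1×6581 + 775
6581 = 8×775 + 381
775 = 2×381 + 13
381 = 29×13 + 4
13 = 3×4 + 1
4 = 4×1 + 0
Since gcd(278753, 1122368) = 1, back-substitute to write 1 as a combination:
1 = 13 − 3·4
1 = −3·381 + 88·13
1 = 88·775 − 179·381
1 = −179·6581 + 1520·775
1 = 1520·7356 − 1699·6581
1 = −1699·278753 + 64383·7356
1 = 64383·1122368 − 259231·278753
So 278753·(-259231) ≡ 1 (mod 1122368), and -259231 ≡ 863137 (mod 1122368).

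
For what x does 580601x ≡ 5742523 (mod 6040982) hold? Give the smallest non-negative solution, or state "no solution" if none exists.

First find gcd(580601, 6040982):
6040982 = 10*580601 + 234972
580601 = 2*234972 + 110657
234972 = 2*110657 + 13658
110657 = 8*13658 + 1393
13658 = 9*1393 + 1121
1393 = 1*1121 + 272
1121 = 4*272 + 33
272 = 8*33 + 8
33 = 4*8 + 1
8 = 8*1 + 0
gcd = 1, so a unique solution mod 6040982 exists.
Back-substitute for the Bézout coefficients:
1 = 33 − 4·8
1 = −4·272 + 33·33
1 = 33·1121 − 136·272
1 = −136·1393 + 169·1121
1 = 169·13658 − 1657·1393
1 = −1657·110657 + 13425·13658
1 = 13425·234972 − 28507·110657
1 = −28507·580601 + 70439·234972
1 = 70439·6040982 − 732897·580601
So 580601·(-732897) ≡ 1 (mod 6040982), giving 580601⁻¹ ≡ 5308085.
x ≡ 580601⁻¹·5742523 ≡ 5308085·5742523 ≡ 1788485 (mod 6040982).

1788485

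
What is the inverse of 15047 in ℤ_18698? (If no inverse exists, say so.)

8737

Apply the Euclidean algorithm to 18698 and 15047:
18698 = 1*15047 + 3651
15047 = 4*3651 + 443
3651 = 8*443 + 107
443 = 4*107 + 15
107 = 7*15 + 2
15 = 7*2 + 1
2 = 2*1 + 0
The gcd is 1. Working backward:
1 = 15 − 7·2
1 = −7·107 + 50·15
1 = 50·443 − 207·107
1 = −207·3651 + 1706·443
1 = 1706·15047 − 7031·3651
1 = −7031·18698 + 8737·15047
So 15047·8737 ≡ 1 (mod 18698).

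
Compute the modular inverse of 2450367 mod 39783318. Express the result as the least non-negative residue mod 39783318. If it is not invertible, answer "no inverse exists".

no inverse exists

Euclidean algorithm on 39783318, 2450367:
39783318 = 16·2450367 + 577446
2450367 = 4·577446 + 140583
577446 = 4·140583 + 15114
140583 = 9·15114 + 4557
15114 = 3·4557 + 1443
4557 = 3·1443 + 228
1443 = 6·228 + 75
228 = 3·75 + 3
75 = 25·3 + 0
The gcd is 3, not 1, hence no inverse exists.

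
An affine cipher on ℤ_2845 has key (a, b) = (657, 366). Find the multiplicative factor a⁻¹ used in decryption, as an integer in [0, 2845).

Extended Euclidean algorithm:
2845 = 4*657 + 217
657 = 3*217 + 6
217 = 36*6 + 1
6 = 6*1 + 0
Since gcd(657, 2845) = 1, back-substitute to write 1 as a combination:
1 = 217 − 36·6
1 = −36·657 + 109·217
1 = 109·2845 − 472·657
So 657·(-472) ≡ 1 (mod 2845), and -472 ≡ 2373 (mod 2845).

2373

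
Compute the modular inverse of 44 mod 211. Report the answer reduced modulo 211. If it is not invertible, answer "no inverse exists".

Apply the Euclidean algorithm to 211 and 44:
211 = 4×44 + 35
44 = 1×35 + 9
35 = 3×9 + 8
9 = 1×8 + 1
8 = 8×1 + 0
The gcd is 1. Working backward:
1 = 9 − 8
1 = −35 + 4·9
1 = 4·44 − 5·35
1 = −5·211 + 24·44
So 44·24 ≡ 1 (mod 211).

24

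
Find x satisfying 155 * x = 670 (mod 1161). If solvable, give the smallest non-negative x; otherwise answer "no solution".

First find gcd(155, 1161):
1161 = 7×155 + 76
155 = 2×76 + 3
76 = 25×3 + 1
3 = 3×1 + 0
gcd = 1, so a unique solution mod 1161 exists.
Back-substitute for the Bézout coefficients:
1 = 76 − 25·3
1 = −25·155 + 51·76
1 = 51·1161 − 382·155
So 155·(-382) ≡ 1 (mod 1161), giving 155⁻¹ ≡ 779.
x ≡ 155⁻¹·670 ≡ 779·670 ≡ 641 (mod 1161).

641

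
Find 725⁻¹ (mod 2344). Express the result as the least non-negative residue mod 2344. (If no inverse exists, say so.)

957

gcd(2344, 725) by repeated division:
2344 = 3×725 + 169
725 = 4×169 + 49
169 = 3×49 + 22
49 = 2×22 + 5
22 = 4×5 + 2
5 = 2×2 + 1
2 = 2×1 + 0
The gcd is 1. Working backward:
1 = 5 − 2·2
1 = −2·22 + 9·5
1 = 9·49 − 20·22
1 = −20·169 + 69·49
1 = 69·725 − 296·169
1 = −296·2344 + 957·725
So 725·957 ≡ 1 (mod 2344).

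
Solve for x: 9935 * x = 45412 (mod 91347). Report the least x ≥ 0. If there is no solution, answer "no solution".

18890

First find gcd(9935, 91347):
91347 = 9·9935 + 1932
9935 = 5·1932 + 275
1932 = 7·275 + 7
275 = 39·7 + 2
7 = 3·2 + 1
2 = 2·1 + 0
gcd = 1, so a unique solution mod 91347 exists.
Back-substitute for the Bézout coefficients:
1 = 7 − 3·2
1 = −3·275 + 118·7
1 = 118·1932 − 829·275
1 = −829·9935 + 4263·1932
1 = 4263·91347 − 39196·9935
So 9935·(-39196) ≡ 1 (mod 91347), giving 9935⁻¹ ≡ 52151.
x ≡ 9935⁻¹·45412 ≡ 52151·45412 ≡ 18890 (mod 91347).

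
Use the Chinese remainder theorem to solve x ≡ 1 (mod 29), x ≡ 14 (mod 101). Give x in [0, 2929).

Write x = 1 + 29·k. Then 29·k ≡ 14 − 1 ≡ 13 (mod 101).
Need 29⁻¹ mod 101. Extended Euclid on (101, 29):
101 = 3×29 + 14
29 = 2×14 + 1
14 = 14×1 + 0
Back-substitute:
1 = 29 − 2·14
1 = −2·101 + 7·29
29⁻¹ ≡ 7 (mod 101), so k ≡ 7·13 ≡ 91 (mod 101).
x = 1 + 29·91 = 2640.

2640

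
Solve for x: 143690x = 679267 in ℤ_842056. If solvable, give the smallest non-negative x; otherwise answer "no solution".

gcd(143690, 842056):
842056 = 5·143690 + 123606
143690 = 1·123606 + 20084
123606 = 6·20084 + 3102
20084 = 6·3102 + 1472
3102 = 2·1472 + 158
1472 = 9·158 + 50
158 = 3·50 + 8
50 = 6·8 + 2
8 = 4·2 + 0
gcd = 2, but 2 ∤ 679267, so the congruence has no solution.

no solution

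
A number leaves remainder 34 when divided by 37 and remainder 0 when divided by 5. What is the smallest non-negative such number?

145

Write x = 34 + 37·k. Then 37·k ≡ 0 − 34 ≡ 1 (mod 5).
Need 37⁻¹ mod 5. Extended Euclid on (5, 2):
5 = 2×2 + 1
2 = 2×1 + 0
Back-substitute:
1 = 5 − 2·2
37⁻¹ ≡ 3 (mod 5), so k ≡ 3·1 ≡ 3 (mod 5).
x = 34 + 37·3 = 145.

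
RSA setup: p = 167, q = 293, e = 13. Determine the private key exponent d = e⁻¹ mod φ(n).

φ(n) = (p−1)(q−1) = 166·292 = 48472.
Need d with 13·d ≡ 1 (mod 48472). Apply the extended Euclidean algorithm:
48472 = 3728×13 + 8
13 = 1×8 + 5
8 = 1×5 + 3
5 = 1×3 + 2
3 = 1×2 + 1
2 = 2×1 + 0
Back-substitute:
1 = 3 − 2
1 = −5 + 2·3
1 = 2·8 − 3·5
1 = −3·13 + 5·8
1 = 5·48472 − 18643·13
So 13·(-18643) ≡ 1 (mod 48472), hence d ≡ -18643 ≡ 29829 (mod 48472).

29829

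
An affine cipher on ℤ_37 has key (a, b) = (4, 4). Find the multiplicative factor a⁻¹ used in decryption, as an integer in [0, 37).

28

Run Euclid on (37, 4):
37 = 9*4 + 1
4 = 4*1 + 0
Since gcd(4, 37) = 1, back-substitute to write 1 as a combination:
1 = 37 − 9·4
Thus 4·(-9) ≡ 1 (mod 37); reducing, -9 mod 37 = 28.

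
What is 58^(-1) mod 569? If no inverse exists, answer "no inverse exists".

Run Euclid on (569, 58):
569 = 9×58 + 47
58 = 1×47 + 11
47 = 4×11 + 3
11 = 3×3 + 2
3 = 1×2 + 1
2 = 2×1 + 0
gcd = 1, so the inverse exists. Back-substitute:
1 = 3 − 2
1 = −11 + 4·3
1 = 4·47 − 17·11
1 = −17·58 + 21·47
1 = 21·569 − 206·58
So 58·(-206) ≡ 1 (mod 569), and -206 ≡ 363 (mod 569).

363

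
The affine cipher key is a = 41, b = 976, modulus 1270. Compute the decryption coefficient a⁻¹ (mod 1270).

31

Run Euclid on (1270, 41):
1270 = 30×41 + 40
41 = 1×40 + 1
40 = 40×1 + 0
Since gcd(41, 1270) = 1, back-substitute to write 1 as a combination:
1 = 41 − 40
1 = −1270 + 31·41
So 41·31 ≡ 1 (mod 1270).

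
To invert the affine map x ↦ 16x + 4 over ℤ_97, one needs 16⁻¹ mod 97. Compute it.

91

Extended Euclidean algorithm:
97 = 6×16 + 1
16 = 16×1 + 0
gcd = 1, so the inverse exists. Back-substitute:
1 = 97 − 6·16
Hence 16⁻¹ ≡ -6 ≡ 91 (mod 97).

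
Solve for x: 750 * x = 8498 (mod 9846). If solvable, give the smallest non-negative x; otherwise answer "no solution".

no solution

gcd(750, 9846):
9846 = 13×750 + 96
750 = 7×96 + 78
96 = 1×78 + 18
78 = 4×18 + 6
18 = 3×6 + 0
gcd = 6, but 6 ∤ 8498, so the congruence has no solution.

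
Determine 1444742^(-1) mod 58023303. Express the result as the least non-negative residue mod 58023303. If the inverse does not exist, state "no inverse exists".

Compute gcd(1444742, 58023303):
58023303 = 40*1444742 + 233623
1444742 = 6*233623 + 43004
233623 = 5*43004 + 18603
43004 = 2*18603 + 5798
18603 = 3*5798 + 1209
5798 = 4*1209 + 962
1209 = 1*962 + 247
962 = 3*247 + 221
247 = 1*221 + 26
221 = 8*26 + 13
26 = 2*13 + 0
Since gcd = 13 > 1, 1444742 is not a unit mod 58023303.

no inverse exists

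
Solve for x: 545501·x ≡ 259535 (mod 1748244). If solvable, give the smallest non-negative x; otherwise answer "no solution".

421123

First find gcd(545501, 1748244):
1748244 = 3*545501 + 111741
545501 = 4*111741 + 98537
111741 = 1*98537 + 13204
98537 = 7*13204 + 6109
13204 = 2*6109 + 986
6109 = 6*986 + 193
986 = 5*193 + 21
193 = 9*21 + 4
21 = 5*4 + 1
4 = 4*1 + 0
gcd = 1, so a unique solution mod 1748244 exists.
Back-substitute for the Bézout coefficients:
1 = 21 − 5·4
1 = −5·193 + 46·21
1 = 46·986 − 235·193
1 = −235·6109 + 1456·986
1 = 1456·13204 − 3147·6109
1 = −3147·98537 + 23485·13204
1 = 23485·111741 − 26632·98537
1 = −26632·545501 + 130013·111741
1 = 130013·1748244 − 416671·545501
So 545501·(-416671) ≡ 1 (mod 1748244), giving 545501⁻¹ ≡ 1331573.
x ≡ 545501⁻¹·259535 ≡ 1331573·259535 ≡ 421123 (mod 1748244).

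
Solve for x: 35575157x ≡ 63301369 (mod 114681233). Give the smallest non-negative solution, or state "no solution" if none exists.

44991551

First find gcd(35575157, 114681233):
114681233 = 3·35575157 + 7955762
35575157 = 4·7955762 + 3752109
7955762 = 2·3752109 + 451544
3752109 = 8·451544 + 139757
451544 = 3·139757 + 32273
139757 = 4·32273 + 10665
32273 = 3·10665 + 278
10665 = 38·278 + 101
278 = 2·101 + 76
101 = 1·76 + 25
76 = 3·25 + 1
25 = 25·1 + 0
gcd = 1, so a unique solution mod 114681233 exists.
Back-substitute for the Bézout coefficients:
1 = 76 − 3·25
1 = −3·101 + 4·76
1 = 4·278 − 11·101
1 = −11·10665 + 422·278
1 = 422·32273 − 1277·10665
1 = −1277·139757 + 5530·32273
1 = 5530·451544 − 17867·139757
1 = −17867·3752109 + 148466·451544
1 = 148466·7955762 − 314799·3752109
1 = −314799·35575157 + 1407662·7955762
1 = 1407662·114681233 − 4537785·35575157
So 35575157·(-4537785) ≡ 1 (mod 114681233), giving 35575157⁻¹ ≡ 110143448.
x ≡ 35575157⁻¹·63301369 ≡ 110143448·63301369 ≡ 44991551 (mod 114681233).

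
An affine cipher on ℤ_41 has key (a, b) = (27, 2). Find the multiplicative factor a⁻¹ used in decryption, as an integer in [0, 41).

38

gcd(41, 27) by repeated division:
41 = 1·27 + 14
27 = 1·14 + 13
14 = 1·13 + 1
13 = 13·1 + 0
Since gcd(27, 41) = 1, back-substitute to write 1 as a combination:
1 = 14 − 13
1 = −27 + 2·14
1 = 2·41 − 3·27
Hence 27⁻¹ ≡ -3 ≡ 38 (mod 41).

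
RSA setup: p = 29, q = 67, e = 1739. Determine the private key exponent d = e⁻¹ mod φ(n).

1475

φ(n) = (p−1)(q−1) = 28·66 = 1848.
Need d with 1739·d ≡ 1 (mod 1848). Apply the extended Euclidean algorithm:
1848 = 1·1739 + 109
1739 = 15·109 + 104
109 = 1·104 + 5
104 = 20·5 + 4
5 = 1·4 + 1
4 = 4·1 + 0
Back-substitute:
1 = 5 − 4
1 = −104 + 21·5
1 = 21·109 − 22·104
1 = −22·1739 + 351·109
1 = 351·1848 − 373·1739
So 1739·(-373) ≡ 1 (mod 1848), hence d ≡ -373 ≡ 1475 (mod 1848).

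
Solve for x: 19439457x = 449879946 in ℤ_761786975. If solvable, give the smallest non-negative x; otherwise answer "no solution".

328614478

First find gcd(19439457, 761786975):
761786975 = 39*19439457 + 3648152
19439457 = 5*3648152 + 1198697
3648152 = 3*1198697 + 52061
1198697 = 23*52061 + 1294
52061 = 40*1294 + 301
1294 = 4*301 + 90
301 = 3*90 + 31
90 = 2*31 + 28
31 = 1*28 + 3
28 = 9*3 + 1
3 = 3*1 + 0
gcd = 1, so a unique solution mod 761786975 exists.
Back-substitute for the Bézout coefficients:
1 = 28 − 9·3
1 = −9·31 + 10·28
1 = 10·90 − 29·31
1 = −29·301 + 97·90
1 = 97·1294 − 417·301
1 = −417·52061 + 16777·1294
1 = 16777·1198697 − 386288·52061
1 = −386288·3648152 + 1175641·1198697
1 = 1175641·19439457 − 6264493·3648152
1 = −6264493·761786975 + 245490868·19439457
So 19439457·(245490868) ≡ 1 (mod 761786975), giving 19439457⁻¹ ≡ 245490868.
x ≡ 19439457⁻¹·449879946 ≡ 245490868·449879946 ≡ 328614478 (mod 761786975).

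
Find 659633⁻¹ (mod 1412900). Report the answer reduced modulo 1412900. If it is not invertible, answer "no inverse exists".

953497

Apply the Euclidean algorithm to 1412900 and 659633:
1412900 = 2·659633 + 93634
659633 = 7·93634 + 4195
93634 = 22·4195 + 1344
4195 = 3·1344 + 163
1344 = 8·163 + 40
163 = 4·40 + 3
40 = 13·3 + 1
3 = 3·1 + 0
Since gcd(659633, 1412900) = 1, back-substitute to write 1 as a combination:
1 = 40 − 13·3
1 = −13·163 + 53·40
1 = 53·1344 − 437·163
1 = −437·4195 + 1364·1344
1 = 1364·93634 − 30445·4195
1 = −30445·659633 + 214479·93634
1 = 214479·1412900 − 459403·659633
So 659633·(-459403) ≡ 1 (mod 1412900), and -459403 ≡ 953497 (mod 1412900).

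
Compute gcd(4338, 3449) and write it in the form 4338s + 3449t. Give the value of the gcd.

1

Apply Euclid's algorithm to 4338 and 3449:
4338 = 1*3449 + 889
3449 = 3*889 + 782
889 = 1*782 + 107
782 = 7*107 + 33
107 = 3*33 + 8
33 = 4*8 + 1
8 = 8*1 + 0
gcd(4338, 3449) = 1.
Working backward:
1 = 33 − 4·8
1 = −4·107 + 13·33
1 = 13·782 − 95·107
1 = −95·889 + 108·782
1 = 108·3449 − 419·889
1 = −419·4338 + 527·3449
So 1 = (-419)·4338 + (527)·3449.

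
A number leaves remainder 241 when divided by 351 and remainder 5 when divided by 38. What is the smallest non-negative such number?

Write x = 241 + 351·k. Then 351·k ≡ 5 − 241 ≡ 30 (mod 38).
Need 351⁻¹ mod 38. Extended Euclid on (38, 9):
38 = 4·9 + 2
9 = 4·2 + 1
2 = 2·1 + 0
Back-substitute:
1 = 9 − 4·2
1 = −4·38 + 17·9
351⁻¹ ≡ 17 (mod 38), so k ≡ 17·30 ≡ 16 (mod 38).
x = 241 + 351·16 = 5857.

5857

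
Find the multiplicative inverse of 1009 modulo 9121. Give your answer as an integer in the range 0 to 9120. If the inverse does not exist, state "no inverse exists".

2052

Apply the Euclidean algorithm to 9121 and 1009:
9121 = 9*1009 + 40
1009 = 25*40 + 9
40 = 4*9 + 4
9 = 2*4 + 1
4 = 4*1 + 0
gcd = 1, so the inverse exists. Back-substitute:
1 = 9 − 2·4
1 = −2·40 + 9·9
1 = 9·1009 − 227·40
1 = −227·9121 + 2052·1009
So 1009·2052 ≡ 1 (mod 9121).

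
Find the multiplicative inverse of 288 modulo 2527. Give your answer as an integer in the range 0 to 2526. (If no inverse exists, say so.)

2255

Extended Euclidean algorithm:
2527 = 8×288 + 223
288 = 1×223 + 65
223 = 3×65 + 28
65 = 2×28 + 9
28 = 3×9 + 1
9 = 9×1 + 0
The gcd is 1. Working backward:
1 = 28 − 3·9
1 = −3·65 + 7·28
1 = 7·223 − 24·65
1 = −24·288 + 31·223
1 = 31·2527 − 272·288
Thus 288·(-272) ≡ 1 (mod 2527); reducing, -272 mod 2527 = 2255.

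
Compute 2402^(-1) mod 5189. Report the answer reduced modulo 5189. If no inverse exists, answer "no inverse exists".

1523

gcd(5189, 2402) by repeated division:
5189 = 2·2402 + 385
2402 = 6·385 + 92
385 = 4·92 + 17
92 = 5·17 + 7
17 = 2·7 + 3
7 = 2·3 + 1
3 = 3·1 + 0
Since gcd(2402, 5189) = 1, back-substitute to write 1 as a combination:
1 = 7 − 2·3
1 = −2·17 + 5·7
1 = 5·92 − 27·17
1 = −27·385 + 113·92
1 = 113·2402 − 705·385
1 = −705·5189 + 1523·2402
So 2402·1523 ≡ 1 (mod 5189).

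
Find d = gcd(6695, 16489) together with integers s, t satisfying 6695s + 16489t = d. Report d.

Repeated division:
16489 = 2×6695 + 3099
6695 = 2×3099 + 497
3099 = 6×497 + 117
497 = 4×117 + 29
117 = 4×29 + 1
29 = 29×1 + 0
gcd(6695, 16489) = 1.
Working backward:
1 = 117 − 4·29
1 = −4·497 + 17·117
1 = 17·3099 − 106·497
1 = −106·6695 + 229·3099
1 = 229·16489 − 564·6695
So 1 = (229)·16489 + (-564)·6695.

1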